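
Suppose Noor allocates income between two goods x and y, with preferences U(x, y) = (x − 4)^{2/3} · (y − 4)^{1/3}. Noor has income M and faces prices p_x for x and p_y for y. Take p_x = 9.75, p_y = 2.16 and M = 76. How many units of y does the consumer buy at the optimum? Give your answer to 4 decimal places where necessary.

Let x' = x−4, y' = y−4. MRS = 2·y'/x' = p_x/p_y.
Substituting into the budget: x* = 4 + 2/3·(M − 4·p_x − 4·p_y)/p_x, and y* = 4 + 1/3·(…)/p_y.
Discretionary income = 76 − 4·9.75 − 4·2.16 = 28.36; y* = 4 + 1/3·28.36/2.16 = 8.3765.

y* = 8.3765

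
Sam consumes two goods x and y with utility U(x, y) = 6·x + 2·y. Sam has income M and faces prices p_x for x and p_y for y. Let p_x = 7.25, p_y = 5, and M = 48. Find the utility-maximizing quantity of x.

x* = 6.6207

Perfect substitutes: compare marginal utility per dollar. 6/p_x vs 2/p_y → 0.8276 vs 0.4.
x gives more utility per dollar, so spend all income on x: x* = M/p_x, y* = 0.
Numerically: x* = 6.6207, y* = 0.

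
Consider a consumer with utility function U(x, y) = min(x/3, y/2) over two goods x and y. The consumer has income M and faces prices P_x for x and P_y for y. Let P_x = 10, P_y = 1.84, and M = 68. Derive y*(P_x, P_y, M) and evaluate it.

With perfect complements, no substitution: consume in ratio x:y = 3:2.
Budget: P_x·x + P_y·(2/3)·x = M, so (3·P_x + 2·P_y)·x = 3·M.
Demand: x*(P_x,P_y,M) = 3·M/(3·P_x + 2·P_y), y* = 2·M/(3·P_x + 2·P_y).
Here 3·10 + 2·1.84 = 33.68, giving y* = 4.038.

y* = 4.038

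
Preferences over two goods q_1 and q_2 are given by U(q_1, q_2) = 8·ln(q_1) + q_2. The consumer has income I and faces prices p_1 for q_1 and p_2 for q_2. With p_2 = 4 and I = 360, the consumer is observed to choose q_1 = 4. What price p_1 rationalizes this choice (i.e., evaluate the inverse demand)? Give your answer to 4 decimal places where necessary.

p_1 = 8

MU_q_1 = 8/q_1, MU_q_2 = 1. Tangency: 8/q_1 = p_1/p_2.
So q_1*(p_1,p_2) = 8·p_2/p_1, independent of income; and q_2* = (I − 8·p_2)/p_2.
Set q_1* = 4 in the demand function and solve for p_1: p_1 = 8.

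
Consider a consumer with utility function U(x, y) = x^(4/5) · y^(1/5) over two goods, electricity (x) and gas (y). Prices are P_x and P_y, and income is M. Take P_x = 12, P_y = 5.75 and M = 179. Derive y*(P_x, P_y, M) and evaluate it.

Tangency: MRS = 4·y/x = P_x/P_y.
Rearranging, P_y·y = (1/4)·P_x·x. Substituting into the budget gives P_x·x·(1 + (1/4)) = M.
Demand: x*(P_x,P_y,M) = 0.8·M/P_x and y* = 0.2·M/P_y.
At P_x=12, P_y=5.75, M=179: y* = 0.2·179/5.75 = 6.2261.

y* = 6.2261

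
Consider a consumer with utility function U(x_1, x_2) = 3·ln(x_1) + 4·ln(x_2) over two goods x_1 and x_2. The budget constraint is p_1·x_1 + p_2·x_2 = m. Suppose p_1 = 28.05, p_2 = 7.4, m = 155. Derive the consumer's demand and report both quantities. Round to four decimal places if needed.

MU_x_1/MU_x_2 = (3·x_2)/(4·x_1); tangency sets this equal to p_1/p_2.
Rearranging, p_2·x_2 = (4/3)·p_1·x_1. Substituting into the budget gives p_1·x_1·(1 + (4/3)) = m.
Demand: x_1*(p_1,p_2,m) = 3/7·m/p_1 and x_2* = 4/7·m/p_2.
At p_1=28.05, p_2=7.4, m=155: x_1* = 3/7·155/28.05 = 2.3682, x_2* = 11.9691.

x_1* = 2.3682, x_2* = 11.9691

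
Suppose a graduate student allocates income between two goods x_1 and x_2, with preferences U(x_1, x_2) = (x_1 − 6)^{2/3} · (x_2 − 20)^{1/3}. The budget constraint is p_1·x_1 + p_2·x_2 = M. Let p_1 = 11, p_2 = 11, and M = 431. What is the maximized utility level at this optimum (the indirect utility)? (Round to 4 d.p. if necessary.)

V = 6.9749

MRS = 2·(x_2−20)/(x_1−6). Tangency with p_1/p_2 gives x_2−20 = (1/2)·(p_1/p_2)·(x_1−6).
Substituting into the budget: x_1* = 6 + 2/3·(M − 6·p_1 − 20·p_2)/p_1, and x_2* = 20 + 1/3·(…)/p_2.
Discretionary income = 431 − 6·11 − 20·11 = 145; x_1* = 6 + 2/3·145/11 = 14.7879; x_2* = 20 + 1/3·145/11 = 24.3939.
Utility at the optimum: U(14.7879, 24.3939) = 6.9749.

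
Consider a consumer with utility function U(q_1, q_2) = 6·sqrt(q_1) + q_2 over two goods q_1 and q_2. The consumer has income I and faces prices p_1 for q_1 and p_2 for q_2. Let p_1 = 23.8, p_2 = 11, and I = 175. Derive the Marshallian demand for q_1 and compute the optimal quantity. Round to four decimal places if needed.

Set MRS = p_1/p_2: 3·q_1^(−1/2) = p_1/p_2.
Thus q_1* = (3·p_2/p_1)² — independent of I — with the rest of income spent on q_2.
Plugging in: q_1* = (3·11/23.8)² = 1.9225.

q_1* = 1.9225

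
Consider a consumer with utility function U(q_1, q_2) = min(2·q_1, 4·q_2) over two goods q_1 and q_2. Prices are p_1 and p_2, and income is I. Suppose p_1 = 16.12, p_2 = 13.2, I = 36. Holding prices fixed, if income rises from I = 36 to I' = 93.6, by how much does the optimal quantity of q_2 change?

Demand: q_1*(p_1,p_2,I) = 4·I/(4·p_1 + 2·p_2), q_2* = 2·I/(4·p_1 + 2·p_2).
Here 4·16.12 + 2·13.2 = 90.88, giving q_2* = 0.7923.
At I' = 93.6: q_2* = 2.0599. Change: 2.0599 − 0.7923 = 1.2676.

Δq_2* = 1.2676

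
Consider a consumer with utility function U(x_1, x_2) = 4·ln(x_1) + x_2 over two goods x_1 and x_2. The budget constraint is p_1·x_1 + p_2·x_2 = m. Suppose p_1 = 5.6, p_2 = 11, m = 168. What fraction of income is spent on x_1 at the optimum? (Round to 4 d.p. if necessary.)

share on x_1 = 0.2619

Set MRS = p_1/p_2: (4/x_1)/1 = p_1/p_2.
So x_1*(p_1,p_2) = 4·p_2/p_1, independent of income; and x_2* = (m − 4·p_2)/p_2.
At the given prices: x_1* = 4·11/5.6 = 7.8571, and x_2* = 11.2727.
Expenditure on x_1: 5.6·7.8571 = 44; share = 0.2619.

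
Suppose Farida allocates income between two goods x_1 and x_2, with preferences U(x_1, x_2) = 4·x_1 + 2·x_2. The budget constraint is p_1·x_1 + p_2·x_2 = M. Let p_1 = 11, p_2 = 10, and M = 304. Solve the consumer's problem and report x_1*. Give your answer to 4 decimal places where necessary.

Linear utility — the consumer picks whichever good has higher MU/price: 4/11 = 0.3636 vs 2/10 = 0.2.
x_1 gives more utility per dollar, so spend all income on x_1: x_1* = M/p_1, x_2* = 0.
Numerically: x_1* = 27.6364, x_2* = 0.

x_1* = 27.6364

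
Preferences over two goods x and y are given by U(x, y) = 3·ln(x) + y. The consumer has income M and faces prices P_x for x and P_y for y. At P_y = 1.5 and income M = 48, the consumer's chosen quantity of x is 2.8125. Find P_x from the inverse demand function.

P_x = 1.6

MU_x = 3/x, MU_y = 1. Tangency: 3/x = P_x/P_y.
So x*(P_x,P_y) = 3·P_y/P_x, independent of income; and y* = (M − 3·P_y)/P_y.
Set x* = 2.8125 in the demand function and solve for P_x: P_x = 1.6.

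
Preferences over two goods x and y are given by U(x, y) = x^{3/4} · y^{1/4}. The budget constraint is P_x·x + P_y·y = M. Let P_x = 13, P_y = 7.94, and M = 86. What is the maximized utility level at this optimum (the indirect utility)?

The MRS is 3·y/x. Set MRS = P_x/P_y.
So 0.75·P_y·y = 0.25·P_x·x; combined with the budget, a share 0.75 of income goes to x.
Demand: x*(P_x,P_y,M) = 0.75·M/P_x and y* = 0.25·M/P_y.
At P_x=13, P_y=7.94, M=86: x* = 0.75·86/13 = 4.9615, y* = 2.7078.
Utility at the optimum: U(4.9615, 2.7078) = 4.2645.

V = 4.2645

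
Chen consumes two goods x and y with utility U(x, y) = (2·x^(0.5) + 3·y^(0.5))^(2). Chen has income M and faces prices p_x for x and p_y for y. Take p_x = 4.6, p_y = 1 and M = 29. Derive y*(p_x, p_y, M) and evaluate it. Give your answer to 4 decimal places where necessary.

y* = 26.4449

From the CES first-order condition, (2/3)·(y/x)^(0.5) = p_x/p_y.
Hence y/x = ((3/2)·p_x/p_y)^(1/(0.5)), i.e. raised to the 2 power.
With the ratio pinned down, the budget gives x* = M/(p_x + p_y·(y/x)) and y* = (y/x)·x*.
Numerically y/x = 47.61, so x* = 29/(4.6 + 1·47.61) = 0.5554 and y* = 47.61·0.5554 = 26.4449.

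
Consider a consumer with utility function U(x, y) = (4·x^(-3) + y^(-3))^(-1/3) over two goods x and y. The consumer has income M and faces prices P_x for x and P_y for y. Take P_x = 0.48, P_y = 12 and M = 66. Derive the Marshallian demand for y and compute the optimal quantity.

From the CES first-order condition, 4·(y/x)^(4) = P_x/P_y.
Solve for the ratio: y/x = [(1/4)·P_x/P_y]^(0.25).
Substitute y = (y/x)·x into the budget: x* = M/(P_x + P_y·(y/x)).
Numerically y/x = 0.316228, so x* = 66/(0.48 + 12·0.316228) = 15.4396 and y* = 0.316228·15.4396 = 4.8824.

y* = 4.8824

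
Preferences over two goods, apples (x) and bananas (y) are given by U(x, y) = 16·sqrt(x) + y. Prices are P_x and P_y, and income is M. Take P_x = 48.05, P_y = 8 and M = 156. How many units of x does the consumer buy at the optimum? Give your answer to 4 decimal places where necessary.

x* = 1.7741

Set MRS = P_x/P_y: 8·x^(−1/2) = P_x/P_y.
Solve: √x = 8·P_y/P_x, so x*(P_x,P_y) = (8·P_y/P_x)², and y* = (M − P_x·x*)/P_y.
Plugging in: x* = (8·8/48.05)² = 1.7741.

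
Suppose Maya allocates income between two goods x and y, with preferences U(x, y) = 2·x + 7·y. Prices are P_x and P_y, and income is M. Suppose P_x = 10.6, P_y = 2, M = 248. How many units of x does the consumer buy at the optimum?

Linear utility — the consumer picks whichever good has higher MU/price: 2/10.6 = 0.1887 vs 7/2 = 3.5.
y gives more utility per dollar, so spend all income on y: y* = M/P_y, x* = 0.
Numerically: x* = 0, y* = 124.

x* = 0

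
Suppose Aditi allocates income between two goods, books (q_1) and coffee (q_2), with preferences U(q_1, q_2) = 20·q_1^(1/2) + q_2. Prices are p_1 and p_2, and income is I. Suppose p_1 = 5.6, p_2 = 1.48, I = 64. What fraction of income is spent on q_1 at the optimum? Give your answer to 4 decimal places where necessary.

share on q_1 = 0.6112

Set MRS = p_1/p_2: 10·q_1^(−1/2) = p_1/p_2.
Thus q_1* = (10·p_2/p_1)² — independent of I — with the rest of income spent on q_2.
Plugging in: q_1* = (10·1.48/5.6)² = 6.9847, q_2* = 16.8147.
Expenditure on q_1: 5.6·6.9847 = 39.1143; share = 0.6112.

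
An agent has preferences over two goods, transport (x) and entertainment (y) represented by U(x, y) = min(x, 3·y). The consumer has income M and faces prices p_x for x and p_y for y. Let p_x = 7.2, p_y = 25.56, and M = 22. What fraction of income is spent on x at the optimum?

With perfect complements, no substitution: consume in ratio x:y = 3:1.
Budget: p_x·x + p_y·(1/3)·x = M, so (3·p_x + p_y)·x = 3·M.
Demand: x*(p_x,p_y,M) = 3·M/(3·p_x + p_y), y* = M/(3·p_x + p_y).
Here 3·7.2 + 25.56 = 47.16, giving x* = 1.3995 and y* = 0.4665.
Expenditure on x: 7.2·1.3995 = 10.0763; share = 0.458.

share on x = 0.458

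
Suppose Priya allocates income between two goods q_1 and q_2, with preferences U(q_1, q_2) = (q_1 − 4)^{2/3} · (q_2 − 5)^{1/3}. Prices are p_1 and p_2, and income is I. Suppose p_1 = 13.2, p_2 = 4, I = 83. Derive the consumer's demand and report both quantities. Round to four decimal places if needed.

Let q_1' = q_1−4, q_2' = q_2−5. MRS = 2·q_2'/q_1' = p_1/p_2.
Substituting into the budget: q_1* = 4 + 2/3·(I − 4·p_1 − 5·p_2)/p_1, and q_2* = 5 + 1/3·(…)/p_2.
Discretionary income = 83 − 4·13.2 − 5·4 = 10.2; q_1* = 4 + 2/3·10.2/13.2 = 4.5152; q_2* = 5 + 1/3·10.2/4 = 5.85.

q_1* = 4.5152, q_2* = 5.85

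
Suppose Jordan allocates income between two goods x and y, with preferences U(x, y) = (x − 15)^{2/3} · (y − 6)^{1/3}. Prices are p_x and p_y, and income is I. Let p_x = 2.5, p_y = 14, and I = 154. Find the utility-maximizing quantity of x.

Substituting into the budget: x* = 15 + 2/3·(I − 15·p_x − 6·p_y)/p_x, and y* = 6 + 1/3·(…)/p_y.
Discretionary income = 154 − 15·2.5 − 6·14 = 32.5; x* = 15 + 2/3·32.5/2.5 = 23.6667.

x* = 23.6667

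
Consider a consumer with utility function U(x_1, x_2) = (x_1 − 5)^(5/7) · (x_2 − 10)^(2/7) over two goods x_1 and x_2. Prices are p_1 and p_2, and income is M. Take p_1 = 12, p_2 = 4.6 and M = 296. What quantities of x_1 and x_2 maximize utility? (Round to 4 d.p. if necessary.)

x_1* = 16.3095, x_2* = 21.8012

MRS = (5/2)·(x_2−10)/(x_1−5). Tangency with p_1/p_2 gives x_2−10 = (2/5)·(p_1/p_2)·(x_1−5).
After buying the subsistence bundle (5, 10), a share 5/7 of the remaining income goes to x_1: x_1* = 5 + 5/7·(M − 5p_1 − 10p_2)/p_1.
Discretionary income = 296 − 5·12 − 10·4.6 = 190; x_1* = 5 + 5/7·190/12 = 16.3095; x_2* = 10 + 2/7·190/4.6 = 21.8012.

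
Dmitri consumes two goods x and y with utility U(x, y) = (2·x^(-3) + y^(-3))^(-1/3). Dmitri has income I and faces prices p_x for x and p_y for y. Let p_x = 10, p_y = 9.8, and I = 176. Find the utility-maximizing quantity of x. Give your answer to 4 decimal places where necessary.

x* = 9.6267

From the CES first-order condition, 2·(y/x)^(4) = p_x/p_y.
Hence y/x = ((1/2)·p_x/p_y)^(1/(4)), i.e. raised to the 0.25 power.
With the ratio pinned down, the budget gives x* = I/(p_x + p_y·(y/x)) and y* = (y/x)·x*.
Numerically y/x = 0.845154, so x* = 176/(10 + 9.8·0.845154) = 9.6267.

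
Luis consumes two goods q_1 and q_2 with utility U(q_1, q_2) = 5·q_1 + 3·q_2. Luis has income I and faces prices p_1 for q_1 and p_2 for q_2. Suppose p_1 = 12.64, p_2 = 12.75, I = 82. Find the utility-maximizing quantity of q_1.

Linear utility — the consumer picks whichever good has higher MU/price: 5/12.64 = 0.3956 vs 3/12.75 = 0.2353.
q_1 gives more utility per dollar, so spend all income on q_1: q_1* = I/p_1, q_2* = 0.
Numerically: q_1* = 6.4873, q_2* = 0.

q_1* = 6.4873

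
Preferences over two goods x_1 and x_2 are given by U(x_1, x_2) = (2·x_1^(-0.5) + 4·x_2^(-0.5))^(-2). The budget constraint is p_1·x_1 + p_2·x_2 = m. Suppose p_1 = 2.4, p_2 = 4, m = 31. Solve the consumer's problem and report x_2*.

From the CES first-order condition, (1/2)·(x_2/x_1)^(1.5) = p_1/p_2.
Solve for the ratio: x_2/x_1 = [2·p_1/p_2]^(2/3).
With the ratio pinned down, the budget gives x_1* = m/(p_1 + p_2·(x_2/x_1)) and x_2* = (x_2/x_1)·x_1*.
Numerically x_2/x_1 = 1.129243, so x_1* = 31/(2.4 + 4·1.129243) = 4.4817 and x_2* = 1.129243·4.4817 = 5.061.

x_2* = 5.061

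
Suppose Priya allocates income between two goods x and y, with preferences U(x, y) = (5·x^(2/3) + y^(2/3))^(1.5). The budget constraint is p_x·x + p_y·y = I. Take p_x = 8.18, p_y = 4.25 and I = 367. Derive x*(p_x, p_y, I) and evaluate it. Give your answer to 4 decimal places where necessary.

x* = 43.5742

MU_x ∝ 5·x^(-1/3), MU_y ∝ y^(-1/3), so MRS = 5·(y/x)^(1/3) = p_x/p_y.
Solve for the ratio: y/x = [(1/5)·p_x/p_y]^(3).
Substitute y = (y/x)·x into the budget: x* = I/(p_x + p_y·(y/x)).
Numerically y/x = 0.05704, so x* = 367/(8.18 + 4.25·0.05704) = 43.5742.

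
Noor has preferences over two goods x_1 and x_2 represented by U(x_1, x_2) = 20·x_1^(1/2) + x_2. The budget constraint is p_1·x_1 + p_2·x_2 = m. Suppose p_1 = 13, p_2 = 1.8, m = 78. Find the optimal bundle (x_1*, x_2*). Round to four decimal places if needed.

Thus x_1* = (10·p_2/p_1)² — independent of m — with the rest of income spent on x_2.
Plugging in: x_1* = (10·1.8/13)² = 1.9172, x_2* = 29.4872.

x_1* = 1.9172, x_2* = 29.4872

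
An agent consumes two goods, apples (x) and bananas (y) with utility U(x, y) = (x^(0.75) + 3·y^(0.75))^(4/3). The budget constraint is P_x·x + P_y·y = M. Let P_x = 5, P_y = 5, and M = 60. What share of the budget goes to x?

From the CES first-order condition, (1/3)·(y/x)^(0.25) = P_x/P_y.
Solve for the ratio: y/x = [3·P_x/P_y]^(4).
Substitute y = (y/x)·x into the budget: x* = M/(P_x + P_y·(y/x)).
Numerically y/x = 81, so x* = 60/(5 + 5·81) = 0.1463 and y* = 81·0.1463 = 11.8537.
Expenditure on x: 5·0.1463 = 0.7317; share = 0.0122.

share on x = 0.0122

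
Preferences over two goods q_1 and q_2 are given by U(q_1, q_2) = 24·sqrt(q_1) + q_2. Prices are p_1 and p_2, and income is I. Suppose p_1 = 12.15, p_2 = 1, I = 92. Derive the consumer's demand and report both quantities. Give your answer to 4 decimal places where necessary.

q_1* = 0.9755, q_2* = 80.1481

Utility is quasi-linear in q_2; the FOC for q_1 is 12/√q_1 = p_1/p_2.
Solve: √q_1 = 12·p_2/p_1, so q_1*(p_1,p_2) = (12·p_2/p_1)², and q_2* = (I − p_1·q_1*)/p_2.
Plugging in: q_1* = (12·1/12.15)² = 0.9755, q_2* = 80.1481.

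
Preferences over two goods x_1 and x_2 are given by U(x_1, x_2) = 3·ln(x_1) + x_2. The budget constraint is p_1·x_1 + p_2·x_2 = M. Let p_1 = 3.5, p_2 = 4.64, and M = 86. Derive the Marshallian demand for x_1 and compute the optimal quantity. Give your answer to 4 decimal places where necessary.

x_1* = 3.9771

Set MRS = p_1/p_2: (3/x_1)/1 = p_1/p_2.
So x_1*(p_1,p_2) = 3·p_2/p_1, independent of income; and x_2* = (M − 3·p_2)/p_2.
At the given prices: x_1* = 3·4.64/3.5 = 3.9771.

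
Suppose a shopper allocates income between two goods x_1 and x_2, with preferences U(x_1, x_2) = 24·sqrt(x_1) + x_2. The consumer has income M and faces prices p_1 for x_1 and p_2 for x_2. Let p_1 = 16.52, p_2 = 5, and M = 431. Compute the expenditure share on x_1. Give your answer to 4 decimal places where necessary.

share on x_1 = 0.5056

Thus x_1* = (12·p_2/p_1)² — independent of M — with the rest of income spent on x_2.
Plugging in: x_1* = (12·5/16.52)² = 13.1911, x_2* = 42.6165.
Expenditure on x_1: 16.52·13.1911 = 217.9177; share = 0.5056.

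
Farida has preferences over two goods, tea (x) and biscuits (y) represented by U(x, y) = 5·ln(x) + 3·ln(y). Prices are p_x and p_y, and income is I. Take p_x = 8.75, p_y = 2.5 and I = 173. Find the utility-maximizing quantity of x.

x* = 12.3571

Demand: x*(p_x,p_y,I) = 0.625·I/p_x and y* = 0.375·I/p_y.
At p_x=8.75, p_y=2.5, I=173: x* = 0.625·173/8.75 = 12.3571.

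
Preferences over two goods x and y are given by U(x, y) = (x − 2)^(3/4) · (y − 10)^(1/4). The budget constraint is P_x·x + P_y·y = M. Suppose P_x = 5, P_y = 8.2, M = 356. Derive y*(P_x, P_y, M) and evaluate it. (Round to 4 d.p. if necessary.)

y* = 18.0488

Let x' = x−2, y' = y−10. MRS = 3·y'/x' = P_x/P_y.
After buying the subsistence bundle (2, 10), a share 0.75 of the remaining income goes to x: x* = 2 + 0.75·(M − 2P_x − 10P_y)/P_x.
Discretionary income = 356 − 2·5 − 10·8.2 = 264; y* = 10 + 0.25·264/8.2 = 18.0488.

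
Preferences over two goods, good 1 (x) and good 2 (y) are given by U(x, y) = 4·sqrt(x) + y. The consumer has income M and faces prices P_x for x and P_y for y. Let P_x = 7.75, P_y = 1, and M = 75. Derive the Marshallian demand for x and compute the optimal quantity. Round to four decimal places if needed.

x* = 0.0666

Utility is quasi-linear in y; the FOC for x is 2/√x = P_x/P_y.
Thus x* = (2·P_y/P_x)² — independent of M — with the rest of income spent on y.
Plugging in: x* = (2·1/7.75)² = 0.0666.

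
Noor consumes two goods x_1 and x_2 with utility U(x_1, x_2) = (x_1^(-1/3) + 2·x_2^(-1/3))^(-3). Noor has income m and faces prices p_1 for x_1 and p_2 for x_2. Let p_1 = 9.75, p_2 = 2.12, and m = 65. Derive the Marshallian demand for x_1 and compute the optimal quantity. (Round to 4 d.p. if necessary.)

MU_x_1 ∝ x_1^(-4/3), MU_x_2 ∝ 2·x_2^(-4/3), so MRS = (1/2)·(x_2/x_1)^(4/3) = p_1/p_2.
Solve for the ratio: x_2/x_1 = [2·p_1/p_2]^(0.75).
With the ratio pinned down, the budget gives x_1* = m/(p_1 + p_2·(x_2/x_1)) and x_2* = (x_2/x_1)·x_1*.
Numerically x_2/x_1 = 5.281704, so x_1* = 65/(9.75 + 2.12·5.281704) = 3.103.

x_1* = 3.103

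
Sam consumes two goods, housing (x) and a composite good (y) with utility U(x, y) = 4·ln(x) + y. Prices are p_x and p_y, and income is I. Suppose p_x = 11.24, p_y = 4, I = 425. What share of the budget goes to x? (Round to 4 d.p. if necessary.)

share on x = 0.0376

MU_x = 4/x, MU_y = 1. Tangency: 4/x = p_x/p_y.
So x*(p_x,p_y) = 4·p_y/p_x, independent of income; and y* = (I − 4·p_y)/p_y.
At the given prices: x* = 4·4/11.24 = 1.4235, and y* = 102.25.
Expenditure on x: 11.24·1.4235 = 16; share = 0.0376.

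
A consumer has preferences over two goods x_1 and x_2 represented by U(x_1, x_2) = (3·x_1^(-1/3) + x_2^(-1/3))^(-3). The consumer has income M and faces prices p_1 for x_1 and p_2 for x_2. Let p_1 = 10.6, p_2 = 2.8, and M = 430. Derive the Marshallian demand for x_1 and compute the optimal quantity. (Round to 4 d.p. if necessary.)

x_1* = 30.8604

Substitute x_2 = (x_2/x_1)·x_1 into the budget: x_1* = M/(p_1 + p_2·(x_2/x_1)).
Numerically x_2/x_1 = 1.190611, so x_1* = 430/(10.6 + 2.8·1.190611) = 30.8604.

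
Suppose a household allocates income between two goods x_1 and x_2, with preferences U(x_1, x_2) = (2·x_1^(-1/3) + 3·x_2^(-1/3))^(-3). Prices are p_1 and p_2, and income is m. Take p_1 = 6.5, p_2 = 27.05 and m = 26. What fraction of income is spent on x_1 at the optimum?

MRS = MU_x_1/MU_x_2 = (2/3)·(x_2/x_1)^(4/3). Set equal to p_1/p_2.
Hence x_2/x_1 = ((3/2)·p_1/p_2)^(1/(4/3)), i.e. raised to the 0.75 power.
With the ratio pinned down, the budget gives x_1* = m/(p_1 + p_2·(x_2/x_1)) and x_2* = (x_2/x_1)·x_1*.
Numerically x_2/x_1 = 0.465187, so x_1* = 26/(6.5 + 27.05·0.465187) = 1.3624 and x_2* = 0.465187·1.3624 = 0.6338.
Expenditure on x_1: 6.5·1.3624 = 8.8559; share = 0.3406.

share on x_1 = 0.3406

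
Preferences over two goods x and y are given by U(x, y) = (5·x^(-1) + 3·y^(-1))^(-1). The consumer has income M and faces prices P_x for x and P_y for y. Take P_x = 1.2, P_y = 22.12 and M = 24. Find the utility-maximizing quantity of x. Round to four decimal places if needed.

x* = 4.6236

From the CES first-order condition, (5/3)·(y/x)^(2) = P_x/P_y.
Hence y/x = ((3/5)·P_x/P_y)^(1/(2)), i.e. raised to the 0.5 power.
Substitute y = (y/x)·x into the budget: x* = M/(P_x + P_y·(y/x)).
Numerically y/x = 0.180415, so x* = 24/(1.2 + 22.12·0.180415) = 4.6236.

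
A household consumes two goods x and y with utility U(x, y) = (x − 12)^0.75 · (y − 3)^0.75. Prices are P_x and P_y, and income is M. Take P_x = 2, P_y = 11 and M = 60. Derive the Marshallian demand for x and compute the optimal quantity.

This is Cobb-Douglas in (x−12, y−3): tangency gives 0.75·P_y·(y−3) = 0.75·P_x·(x−12).
Substituting into the budget: x* = 12 + 0.5·(M − 12·P_x − 3·P_y)/P_x, and y* = 3 + 0.5·(…)/P_y.
Discretionary income = 60 − 12·2 − 3·11 = 3; x* = 12 + 0.5·3/2 = 12.75.

x* = 12.75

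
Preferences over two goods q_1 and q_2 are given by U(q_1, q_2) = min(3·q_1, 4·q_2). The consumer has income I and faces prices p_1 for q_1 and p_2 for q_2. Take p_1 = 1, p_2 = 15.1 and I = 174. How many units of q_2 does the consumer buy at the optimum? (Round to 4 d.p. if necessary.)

q_2* = 10.5882

With perfect complements, no substitution: consume in ratio q_1:q_2 = 4:3.
Budget: p_1·q_1 + p_2·(3/4)·q_1 = I, so (4·p_1 + 3·p_2)·q_1 = 4·I.
Demand: q_1*(p_1,p_2,I) = 4·I/(4·p_1 + 3·p_2), q_2* = 3·I/(4·p_1 + 3·p_2).
Here 4·1 + 3·15.1 = 49.3, giving q_2* = 10.5882.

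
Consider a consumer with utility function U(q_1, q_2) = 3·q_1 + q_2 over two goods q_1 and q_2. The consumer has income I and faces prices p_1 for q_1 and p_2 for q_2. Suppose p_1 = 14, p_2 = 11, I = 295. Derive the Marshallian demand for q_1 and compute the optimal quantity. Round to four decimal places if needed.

q_1* = 21.0714

Perfect substitutes: compare marginal utility per dollar. 3/p_1 vs 1/p_2 → 0.2143 vs 0.0909.
q_1 gives more utility per dollar, so spend all income on q_1: q_1* = I/p_1, q_2* = 0.
Numerically: q_1* = 21.0714, q_2* = 0.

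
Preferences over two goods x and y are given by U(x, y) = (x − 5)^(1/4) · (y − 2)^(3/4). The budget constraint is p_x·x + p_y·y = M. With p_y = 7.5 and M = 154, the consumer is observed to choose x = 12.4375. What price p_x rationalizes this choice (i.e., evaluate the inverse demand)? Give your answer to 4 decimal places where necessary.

p_x = 4

MRS = (1/3)·(y−2)/(x−5). Tangency with p_x/p_y gives y−2 = 3·(p_x/p_y)·(x−5).
After buying the subsistence bundle (5, 2), a share 0.25 of the remaining income goes to x: x* = 5 + 0.25·(M − 5p_x − 2p_y)/p_x.
Set x* = 12.4375 in the demand function and solve for p_x: p_x = 4.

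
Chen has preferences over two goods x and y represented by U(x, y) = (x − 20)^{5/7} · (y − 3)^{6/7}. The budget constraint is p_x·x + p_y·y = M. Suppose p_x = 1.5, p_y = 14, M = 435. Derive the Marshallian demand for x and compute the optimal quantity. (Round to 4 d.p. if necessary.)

After buying the subsistence bundle (20, 3), a share 5/11 of the remaining income goes to x: x* = 20 + 5/11·(M − 20p_x − 3p_y)/p_x.
Discretionary income = 435 − 20·1.5 − 3·14 = 363; x* = 20 + 5/11·363/1.5 = 130.

x* = 130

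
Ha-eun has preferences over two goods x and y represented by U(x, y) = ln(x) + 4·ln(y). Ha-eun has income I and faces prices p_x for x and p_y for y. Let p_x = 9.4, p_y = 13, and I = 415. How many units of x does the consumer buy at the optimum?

Tangency: MRS = (1/4)·y/x = p_x/p_y.
So p_y·y = 4·p_x·x; combined with the budget, a share 0.2 of income goes to x.
Demand: x*(p_x,p_y,I) = 0.2·I/p_x and y* = 0.8·I/p_y.
At p_x=9.4, p_y=13, I=415: x* = 0.2·415/9.4 = 8.8298.

x* = 8.8298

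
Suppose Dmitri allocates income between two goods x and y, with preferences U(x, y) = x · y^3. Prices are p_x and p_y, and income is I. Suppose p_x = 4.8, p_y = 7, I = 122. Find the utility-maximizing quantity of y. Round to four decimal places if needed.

MU_x/MU_y = (y)/(3·x); tangency sets this equal to p_x/p_y.
Rearranging, p_y·y = 3·p_x·x. Substituting into the budget gives p_x·x·(1 + 3) = I.
Demand: x*(p_x,p_y,I) = 0.25·I/p_x and y* = 0.75·I/p_y.
At p_x=4.8, p_y=7, I=122: y* = 0.75·122/7 = 13.0714.

y* = 13.0714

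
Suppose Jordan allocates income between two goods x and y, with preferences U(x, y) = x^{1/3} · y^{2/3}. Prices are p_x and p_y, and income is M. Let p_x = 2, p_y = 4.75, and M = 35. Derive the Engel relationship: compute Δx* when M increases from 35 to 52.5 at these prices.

The MRS is (1/2)·y/x. Set MRS = p_x/p_y.
So 1/3·p_y·y = 2/3·p_x·x; combined with the budget, a share 1/3 of income goes to x.
Demand: x*(p_x,p_y,M) = 1/3·M/p_x and y* = 2/3·M/p_y.
At p_x=2, p_y=4.75, M=35: x* = 1/3·35/2 = 5.8333.
At M' = 52.5: x* = 8.75. Change: 8.75 − 5.8333 = 2.9167.

Δx* = 2.9167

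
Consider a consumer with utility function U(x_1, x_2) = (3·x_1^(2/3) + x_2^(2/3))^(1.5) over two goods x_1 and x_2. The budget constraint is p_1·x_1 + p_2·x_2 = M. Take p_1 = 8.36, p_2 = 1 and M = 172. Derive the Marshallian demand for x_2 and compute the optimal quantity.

MRS = MU_x_1/MU_x_2 = 3·(x_2/x_1)^(1/3). Set equal to p_1/p_2.
Hence x_2/x_1 = ((1/3)·p_1/p_2)^(1/(1/3)), i.e. raised to the 3 power.
With the ratio pinned down, the budget gives x_1* = M/(p_1 + p_2·(x_2/x_1)) and x_2* = (x_2/x_1)·x_1*.
Numerically x_2/x_1 = 21.639891, so x_1* = 172/(8.36 + 1·21.639891) = 5.7334 and x_2* = 21.639891·5.7334 = 124.0692.

x_2* = 124.0692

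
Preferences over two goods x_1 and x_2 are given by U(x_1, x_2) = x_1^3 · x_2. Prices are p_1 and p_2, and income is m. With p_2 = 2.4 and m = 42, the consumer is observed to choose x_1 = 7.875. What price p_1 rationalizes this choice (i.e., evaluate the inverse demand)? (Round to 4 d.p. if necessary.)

MU_x_1/MU_x_2 = (3·x_2)/(x_1); tangency sets this equal to p_1/p_2.
So 3·p_2·x_2 = p_1·x_1; combined with the budget, a share 0.75 of income goes to x_1.
Demand: x_1*(p_1,p_2,m) = 0.75·m/p_1 and x_2* = 0.25·m/p_2.
Set x_1* = 7.875 in the demand function and solve for p_1: p_1 = 4.

p_1 = 4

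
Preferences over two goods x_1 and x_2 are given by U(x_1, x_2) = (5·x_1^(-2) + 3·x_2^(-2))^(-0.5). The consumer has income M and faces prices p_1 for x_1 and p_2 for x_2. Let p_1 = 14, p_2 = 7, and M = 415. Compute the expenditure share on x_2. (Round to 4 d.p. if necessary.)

MRS = MU_x_1/MU_x_2 = (5/3)·(x_2/x_1)^(3). Set equal to p_1/p_2.
Solve for the ratio: x_2/x_1 = [(3/5)·p_1/p_2]^(1/3).
Substitute x_2 = (x_2/x_1)·x_1 into the budget: x_1* = M/(p_1 + p_2·(x_2/x_1)).
Numerically x_2/x_1 = 1.062659, so x_1* = 415/(14 + 7·1.062659) = 19.3576 and x_2* = 1.062659·19.3576 = 20.5705.
Expenditure on x_2: 7·20.5705 = 143.9936; share = 0.347.

share on x_2 = 0.347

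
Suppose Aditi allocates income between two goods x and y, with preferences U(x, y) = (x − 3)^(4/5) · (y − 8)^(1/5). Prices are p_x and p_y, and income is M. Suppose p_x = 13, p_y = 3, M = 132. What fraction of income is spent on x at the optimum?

MRS = 4·(y−8)/(x−3). Tangency with p_x/p_y gives y−8 = (1/4)·(p_x/p_y)·(x−3).
After buying the subsistence bundle (3, 8), a share 0.8 of the remaining income goes to x: x* = 3 + 0.8·(M − 3p_x − 8p_y)/p_x.
Discretionary income = 132 − 3·13 − 8·3 = 69; x* = 3 + 0.8·69/13 = 7.2462; y* = 8 + 0.2·69/3 = 12.6.
Expenditure on x: 13·7.2462 = 94.2; share = 0.7136.

share on x = 0.7136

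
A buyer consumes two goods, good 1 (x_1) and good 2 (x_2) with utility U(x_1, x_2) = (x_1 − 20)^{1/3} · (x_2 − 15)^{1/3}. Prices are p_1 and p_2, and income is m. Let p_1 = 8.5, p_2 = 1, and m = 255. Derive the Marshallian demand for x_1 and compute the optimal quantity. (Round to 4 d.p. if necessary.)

Substituting into the budget: x_1* = 20 + 0.5·(m − 20·p_1 − 15·p_2)/p_1, and x_2* = 15 + 0.5·(…)/p_2.
Discretionary income = 255 − 20·8.5 − 15·1 = 70; x_1* = 20 + 0.5·70/8.5 = 24.1176.

x_1* = 24.1176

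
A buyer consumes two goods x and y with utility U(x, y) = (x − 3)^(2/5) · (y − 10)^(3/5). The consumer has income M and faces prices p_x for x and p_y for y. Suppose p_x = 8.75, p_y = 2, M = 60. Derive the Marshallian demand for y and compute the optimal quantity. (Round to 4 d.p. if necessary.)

MRS = (2/3)·(y−10)/(x−3). Tangency with p_x/p_y gives y−10 = (3/2)·(p_x/p_y)·(x−3).
After buying the subsistence bundle (3, 10), a share 0.4 of the remaining income goes to x: x* = 3 + 0.4·(M − 3p_x − 10p_y)/p_x.
Discretionary income = 60 − 3·8.75 − 10·2 = 13.75; y* = 10 + 0.6·13.75/2 = 14.125.

y* = 14.125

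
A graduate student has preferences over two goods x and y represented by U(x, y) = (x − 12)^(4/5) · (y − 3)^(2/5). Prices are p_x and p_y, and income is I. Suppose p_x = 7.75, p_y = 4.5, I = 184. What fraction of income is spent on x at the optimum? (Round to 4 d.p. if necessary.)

MRS = 2·(y−3)/(x−12). Tangency with p_x/p_y gives y−3 = (1/2)·(p_x/p_y)·(x−12).
After buying the subsistence bundle (12, 3), a share 2/3 of the remaining income goes to x: x* = 12 + 2/3·(I − 12p_x − 3p_y)/p_x.
Discretionary income = 184 − 12·7.75 − 3·4.5 = 77.5; x* = 12 + 2/3·77.5/7.75 = 18.6667; y* = 3 + 1/3·77.5/4.5 = 8.7407.
Expenditure on x: 7.75·18.6667 = 144.6667; share = 0.7862.

share on x = 0.7862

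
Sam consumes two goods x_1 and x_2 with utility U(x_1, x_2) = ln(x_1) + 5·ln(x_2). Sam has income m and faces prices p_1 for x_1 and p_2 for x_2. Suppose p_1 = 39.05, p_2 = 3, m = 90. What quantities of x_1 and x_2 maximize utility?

MU_x_1/MU_x_2 = (x_2)/(5·x_1); tangency sets this equal to p_1/p_2.
Rearranging, p_2·x_2 = 5·p_1·x_1. Substituting into the budget gives p_1·x_1·(1 + 5) = m.
Demand: x_1*(p_1,p_2,m) = 1/6·m/p_1 and x_2* = 5/6·m/p_2.
At p_1=39.05, p_2=3, m=90: x_1* = 1/6·90/39.05 = 0.3841, x_2* = 25.

x_1* = 0.3841, x_2* = 25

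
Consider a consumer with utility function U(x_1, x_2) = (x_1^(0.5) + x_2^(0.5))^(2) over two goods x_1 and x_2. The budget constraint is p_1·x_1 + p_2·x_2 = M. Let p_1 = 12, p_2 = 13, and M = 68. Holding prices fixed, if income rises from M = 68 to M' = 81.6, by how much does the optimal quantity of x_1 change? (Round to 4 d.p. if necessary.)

Δx_1* = 0.5893

MU_x_1 ∝ x_1^(-0.5), MU_x_2 ∝ x_2^(-0.5), so MRS = (x_2/x_1)^(0.5) = p_1/p_2.
Solve for the ratio: x_2/x_1 = [p_1/p_2]^(2).
With the ratio pinned down, the budget gives x_1* = M/(p_1 + p_2·(x_2/x_1)) and x_2* = (x_2/x_1)·x_1*.
Numerically x_2/x_1 = 0.852071, so x_1* = 68/(12 + 13·0.852071) = 2.9467.
At M' = 81.6: x_1* = 3.536. Change: 3.536 − 2.9467 = 0.5893.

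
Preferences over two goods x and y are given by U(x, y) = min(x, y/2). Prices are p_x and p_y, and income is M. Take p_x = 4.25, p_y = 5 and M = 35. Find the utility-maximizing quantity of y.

y* = 4.9123

With perfect complements, no substitution: consume in ratio x:y = 1:2.
Budget: p_x·x + p_y·2·x = M, so (p_x + 2·p_y)·x = M.
Demand: x*(p_x,p_y,M) = M/(p_x + 2·p_y), y* = 2·M/(p_x + 2·p_y).
Here 4.25 + 2·5 = 14.25, giving y* = 4.9123.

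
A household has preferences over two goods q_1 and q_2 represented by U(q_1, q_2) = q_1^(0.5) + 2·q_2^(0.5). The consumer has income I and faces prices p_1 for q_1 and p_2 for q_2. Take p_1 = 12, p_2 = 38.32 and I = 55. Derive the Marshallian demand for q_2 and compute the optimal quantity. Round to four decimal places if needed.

MU_q_1 ∝ q_1^(-0.5), MU_q_2 ∝ 2·q_2^(-0.5), so MRS = (1/2)·(q_2/q_1)^(0.5) = p_1/p_2.
Solve for the ratio: q_2/q_1 = [2·p_1/p_2]^(2).
Substitute q_2 = (q_2/q_1)·q_1 into the budget: q_1* = I/(p_1 + p_2·(q_2/q_1)).
Numerically q_2/q_1 = 0.392258, so q_1* = 55/(12 + 38.32·0.392258) = 2.0347 and q_2* = 0.392258·2.0347 = 0.7981.

q_2* = 0.7981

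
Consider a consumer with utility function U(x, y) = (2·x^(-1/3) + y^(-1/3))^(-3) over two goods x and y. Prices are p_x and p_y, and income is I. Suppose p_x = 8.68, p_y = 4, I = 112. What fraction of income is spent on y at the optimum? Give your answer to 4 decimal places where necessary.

From the CES first-order condition, 2·(y/x)^(4/3) = p_x/p_y.
Solve for the ratio: y/x = [(1/2)·p_x/p_y]^(0.75).
Substitute y = (y/x)·x into the budget: x* = I/(p_x + p_y·(y/x)).
Numerically y/x = 1.063096, so x* = 112/(8.68 + 4·1.063096) = 8.6604 and y* = 1.063096·8.6604 = 9.2069.
Expenditure on y: 4·9.2069 = 36.8275; share = 0.3288.

share on y = 0.3288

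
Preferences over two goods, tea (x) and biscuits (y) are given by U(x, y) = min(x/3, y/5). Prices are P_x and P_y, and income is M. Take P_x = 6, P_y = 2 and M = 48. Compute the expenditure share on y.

share on y = 0.3571

Demand: x*(P_x,P_y,M) = 3·M/(3·P_x + 5·P_y), y* = 5·M/(3·P_x + 5·P_y).
Here 3·6 + 5·2 = 28, giving x* = 5.1429 and y* = 8.5714.
Expenditure on y: 2·8.5714 = 17.1429; share = 0.3571.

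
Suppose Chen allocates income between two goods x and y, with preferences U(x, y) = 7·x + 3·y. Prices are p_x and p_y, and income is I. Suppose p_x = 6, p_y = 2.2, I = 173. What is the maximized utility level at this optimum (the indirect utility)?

Perfect substitutes: compare marginal utility per dollar. 7/p_x vs 3/p_y → 1.1667 vs 1.3636.
y gives more utility per dollar, so spend all income on y: y* = I/p_y, x* = 0.
Numerically: x* = 0, y* = 78.6364.
Utility at the optimum: U(0, 78.6364) = 235.9091.

V = 235.9091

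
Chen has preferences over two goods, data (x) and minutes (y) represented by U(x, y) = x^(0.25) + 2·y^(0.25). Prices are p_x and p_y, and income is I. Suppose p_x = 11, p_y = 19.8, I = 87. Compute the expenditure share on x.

MU_x ∝ x^(-0.75), MU_y ∝ 2·y^(-0.75), so MRS = (1/2)·(y/x)^(0.75) = p_x/p_y.
Solve for the ratio: y/x = [2·p_x/p_y]^(4/3).
With the ratio pinned down, the budget gives x* = I/(p_x + p_y·(y/x)) and y* = (y/x)·x*.
Numerically y/x = 1.150827, so x* = 87/(11 + 19.8·1.150827) = 2.575 and y* = 1.150827·2.575 = 2.9634.
Expenditure on x: 11·2.575 = 28.325; share = 0.3256.

share on x = 0.3256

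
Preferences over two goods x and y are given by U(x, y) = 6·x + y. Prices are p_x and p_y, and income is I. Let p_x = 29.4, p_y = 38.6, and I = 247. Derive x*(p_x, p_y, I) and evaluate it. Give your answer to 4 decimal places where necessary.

Perfect substitutes: compare marginal utility per dollar. 6/p_x vs 1/p_y → 0.2041 vs 0.0259.
x gives more utility per dollar, so spend all income on x: x* = I/p_x, y* = 0.
Numerically: x* = 8.4014, y* = 0.

x* = 8.4014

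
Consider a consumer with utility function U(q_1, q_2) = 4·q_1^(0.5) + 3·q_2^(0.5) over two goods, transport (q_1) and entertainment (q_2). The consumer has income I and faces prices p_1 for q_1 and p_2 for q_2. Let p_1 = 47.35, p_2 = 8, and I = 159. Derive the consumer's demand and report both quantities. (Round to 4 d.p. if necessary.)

q_1* = 0.7756, q_2* = 15.2842

Numerically q_2/q_1 = 19.705276, so q_1* = 159/(47.35 + 8·19.705276) = 0.7756 and q_2* = 19.705276·0.7756 = 15.2842.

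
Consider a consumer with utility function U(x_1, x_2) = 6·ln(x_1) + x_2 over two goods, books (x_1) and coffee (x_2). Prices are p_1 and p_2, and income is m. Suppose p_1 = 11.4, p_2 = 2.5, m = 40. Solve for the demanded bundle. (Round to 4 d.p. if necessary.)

MU_x_1 = 6/x_1, MU_x_2 = 1. Tangency: 6/x_1 = p_1/p_2.
So x_1*(p_1,p_2) = 6·p_2/p_1, independent of income; and x_2* = (m − 6·p_2)/p_2.
At the given prices: x_1* = 6·2.5/11.4 = 1.3158, and x_2* = 10.

x_1* = 1.3158, x_2* = 10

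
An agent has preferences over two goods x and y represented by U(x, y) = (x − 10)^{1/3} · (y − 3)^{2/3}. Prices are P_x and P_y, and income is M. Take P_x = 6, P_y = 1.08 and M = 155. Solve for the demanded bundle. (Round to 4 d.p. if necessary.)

Let x' = x−10, y' = y−3. MRS = (1/2)·y'/x' = P_x/P_y.
After buying the subsistence bundle (10, 3), a share 1/3 of the remaining income goes to x: x* = 10 + 1/3·(M − 10P_x − 3P_y)/P_x.
Discretionary income = 155 − 10·6 − 3·1.08 = 91.76; x* = 10 + 1/3·91.76/6 = 15.0978; y* = 3 + 2/3·91.76/1.08 = 59.642.

x* = 15.0978, y* = 59.642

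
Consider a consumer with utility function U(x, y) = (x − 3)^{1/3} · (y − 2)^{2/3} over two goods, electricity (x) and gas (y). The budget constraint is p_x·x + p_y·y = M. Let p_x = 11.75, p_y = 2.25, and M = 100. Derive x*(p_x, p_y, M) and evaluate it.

x* = 4.7092

MRS = (1/2)·(y−2)/(x−3). Tangency with p_x/p_y gives y−2 = 2·(p_x/p_y)·(x−3).
Substituting into the budget: x* = 3 + 1/3·(M − 3·p_x − 2·p_y)/p_x, and y* = 2 + 2/3·(…)/p_y.
Discretionary income = 100 − 3·11.75 − 2·2.25 = 60.25; x* = 3 + 1/3·60.25/11.75 = 4.7092.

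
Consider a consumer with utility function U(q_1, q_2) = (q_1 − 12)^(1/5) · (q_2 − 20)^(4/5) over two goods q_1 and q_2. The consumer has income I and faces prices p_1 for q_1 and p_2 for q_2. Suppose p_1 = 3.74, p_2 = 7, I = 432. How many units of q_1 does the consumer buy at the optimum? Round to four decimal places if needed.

This is Cobb-Douglas in (q_1−12, q_2−20): tangency gives 0.2·p_2·(q_2−20) = 0.8·p_1·(q_1−12).
After buying the subsistence bundle (12, 20), a share 0.2 of the remaining income goes to q_1: q_1* = 12 + 0.2·(I − 12p_1 − 20p_2)/p_1.
Discretionary income = 432 − 12·3.74 − 20·7 = 247.12; q_1* = 12 + 0.2·247.12/3.74 = 25.215.

q_1* = 25.215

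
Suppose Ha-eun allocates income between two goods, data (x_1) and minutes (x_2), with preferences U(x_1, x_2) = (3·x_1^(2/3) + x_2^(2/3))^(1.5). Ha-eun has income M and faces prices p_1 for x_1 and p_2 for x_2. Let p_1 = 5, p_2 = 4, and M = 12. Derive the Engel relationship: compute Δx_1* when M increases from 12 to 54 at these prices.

MU_x_1 ∝ 3·x_1^(-1/3), MU_x_2 ∝ x_2^(-1/3), so MRS = 3·(x_2/x_1)^(1/3) = p_1/p_2.
Hence x_2/x_1 = ((1/3)·p_1/p_2)^(1/(1/3)), i.e. raised to the 3 power.
Substitute x_2 = (x_2/x_1)·x_1 into the budget: x_1* = M/(p_1 + p_2·(x_2/x_1)).
Numerically x_2/x_1 = 0.072338, so x_1* = 12/(5 + 4·0.072338) = 2.2687.
At M' = 54: x_1* = 10.2092. Change: 10.2092 − 2.2687 = 7.9405.

Δx_1* = 7.9405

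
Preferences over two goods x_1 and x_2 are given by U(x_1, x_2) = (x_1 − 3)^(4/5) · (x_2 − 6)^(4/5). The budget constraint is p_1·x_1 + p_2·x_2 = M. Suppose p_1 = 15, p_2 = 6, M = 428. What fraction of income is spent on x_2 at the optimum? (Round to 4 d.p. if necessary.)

share on x_2 = 0.4895

Let x_1' = x_1−3, x_2' = x_2−6. MRS = x_2'/x_1' = p_1/p_2.
Substituting into the budget: x_1* = 3 + 0.5·(M − 3·p_1 − 6·p_2)/p_1, and x_2* = 6 + 0.5·(…)/p_2.
Discretionary income = 428 − 3·15 − 6·6 = 347; x_1* = 3 + 0.5·347/15 = 14.5667; x_2* = 6 + 0.5·347/6 = 34.9167.
Expenditure on x_2: 6·34.9167 = 209.5; share = 0.4895.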